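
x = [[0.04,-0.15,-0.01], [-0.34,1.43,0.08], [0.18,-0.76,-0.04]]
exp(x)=[[1.08, -0.33, -0.02], [-0.75, 4.17, 0.18], [0.40, -1.68, 0.91]]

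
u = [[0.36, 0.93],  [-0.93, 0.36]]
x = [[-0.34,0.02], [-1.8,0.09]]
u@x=[[-1.8, 0.09], [-0.33, 0.01]]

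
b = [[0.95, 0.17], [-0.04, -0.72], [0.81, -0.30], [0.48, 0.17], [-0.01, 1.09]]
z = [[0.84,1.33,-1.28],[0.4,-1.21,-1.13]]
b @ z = [[0.87, 1.06, -1.41], [-0.32, 0.82, 0.86], [0.56, 1.44, -0.7], [0.47, 0.43, -0.81], [0.43, -1.33, -1.22]]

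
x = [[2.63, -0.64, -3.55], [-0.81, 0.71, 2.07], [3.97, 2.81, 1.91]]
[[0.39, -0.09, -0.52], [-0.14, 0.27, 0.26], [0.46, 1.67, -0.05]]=x@ [[0.08,0.1,-0.07], [0.10,0.44,0.02], [-0.07,0.02,0.09]]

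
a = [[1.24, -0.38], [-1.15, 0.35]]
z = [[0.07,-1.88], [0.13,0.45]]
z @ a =[[2.25, -0.68],[-0.36, 0.11]]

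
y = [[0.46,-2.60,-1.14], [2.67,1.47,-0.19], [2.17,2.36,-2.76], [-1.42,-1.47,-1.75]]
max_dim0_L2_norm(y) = 4.08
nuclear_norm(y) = 10.68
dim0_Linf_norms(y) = [2.67, 2.6, 2.76]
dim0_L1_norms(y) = [6.72, 7.9, 5.84]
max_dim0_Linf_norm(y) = 2.76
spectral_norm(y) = 5.15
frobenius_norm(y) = 6.54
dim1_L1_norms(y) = [4.2, 4.33, 7.29, 4.64]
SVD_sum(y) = [[-0.8, -0.85, 0.33],[1.88, 2.00, -0.76],[2.53, 2.69, -1.03],[-0.99, -1.05, 0.40]] + [[0.2, -0.94, -1.96], [-0.02, 0.09, 0.19], [0.15, -0.72, -1.49], [0.19, -0.89, -1.86]] + [[1.06, -0.81, 0.50], [0.81, -0.62, 0.38], [-0.51, 0.39, -0.24], [-0.62, 0.47, -0.29]]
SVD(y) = [[0.24, 0.63, 0.68], [-0.55, -0.06, 0.52], [-0.74, 0.48, -0.33], [0.29, 0.60, -0.4]] @ diag([5.14546194575664, 3.4471980338586934, 2.0914222625120567]) @ [[-0.66,  -0.70,  0.27], [0.09,  -0.43,  -0.9], [0.75,  -0.57,  0.35]]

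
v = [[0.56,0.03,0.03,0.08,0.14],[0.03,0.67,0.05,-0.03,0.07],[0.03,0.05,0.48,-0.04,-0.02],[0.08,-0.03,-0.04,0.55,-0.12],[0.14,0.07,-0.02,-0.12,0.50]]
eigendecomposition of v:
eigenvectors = [[0.50, -0.37, -0.18, 0.74, 0.18], [0.08, -0.7, 0.22, -0.2, -0.64], [-0.27, -0.17, -0.93, -0.1, -0.14], [-0.49, 0.28, 0.10, 0.63, -0.53], [-0.66, -0.51, 0.19, 0.11, 0.51]]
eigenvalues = [0.29, 0.76, 0.48, 0.64, 0.59]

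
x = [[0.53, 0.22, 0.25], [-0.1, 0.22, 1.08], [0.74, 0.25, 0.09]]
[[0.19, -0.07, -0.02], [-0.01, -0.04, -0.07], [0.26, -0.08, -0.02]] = x@[[0.38,-0.01,-0.05], [-0.12,-0.30,0.11], [0.05,0.02,-0.09]]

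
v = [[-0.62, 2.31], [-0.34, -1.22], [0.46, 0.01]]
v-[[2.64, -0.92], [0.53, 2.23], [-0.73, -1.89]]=[[-3.26, 3.23], [-0.87, -3.45], [1.19, 1.9]]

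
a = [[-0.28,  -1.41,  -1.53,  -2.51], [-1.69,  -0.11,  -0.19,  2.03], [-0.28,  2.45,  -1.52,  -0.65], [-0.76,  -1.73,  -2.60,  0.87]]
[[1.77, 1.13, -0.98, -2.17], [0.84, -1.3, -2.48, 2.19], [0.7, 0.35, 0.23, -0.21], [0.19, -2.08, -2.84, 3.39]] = a @ [[-1.25,-0.28,1.13,0.53], [0.02,0.19,0.42,-0.18], [0.07,0.48,0.41,-0.86], [-0.62,-0.82,-0.22,1.43]]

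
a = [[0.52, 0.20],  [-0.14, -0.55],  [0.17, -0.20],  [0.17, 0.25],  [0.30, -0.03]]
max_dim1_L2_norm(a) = 0.57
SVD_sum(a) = [[0.35,  0.36], [-0.34,  -0.35], [-0.02,  -0.02], [0.21,  0.21], [0.13,  0.13]] + [[0.17, -0.16], [0.20, -0.2], [0.19, -0.18], [-0.04, 0.04], [0.17, -0.16]]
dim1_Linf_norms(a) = [0.52, 0.55, 0.2, 0.25, 0.3]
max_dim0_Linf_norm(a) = 0.55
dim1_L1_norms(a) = [0.72, 0.69, 0.37, 0.42, 0.33]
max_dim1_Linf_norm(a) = 0.55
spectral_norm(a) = 0.79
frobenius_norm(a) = 0.94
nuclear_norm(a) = 1.30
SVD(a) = [[-0.64,  -0.45], [0.62,  -0.56], [0.03,  -0.51], [-0.38,  0.10], [-0.24,  -0.46]] @ diag([0.7889204209366192, 0.5111795862798002]) @ [[-0.70, -0.71], [-0.71, 0.7]]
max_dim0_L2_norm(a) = 0.67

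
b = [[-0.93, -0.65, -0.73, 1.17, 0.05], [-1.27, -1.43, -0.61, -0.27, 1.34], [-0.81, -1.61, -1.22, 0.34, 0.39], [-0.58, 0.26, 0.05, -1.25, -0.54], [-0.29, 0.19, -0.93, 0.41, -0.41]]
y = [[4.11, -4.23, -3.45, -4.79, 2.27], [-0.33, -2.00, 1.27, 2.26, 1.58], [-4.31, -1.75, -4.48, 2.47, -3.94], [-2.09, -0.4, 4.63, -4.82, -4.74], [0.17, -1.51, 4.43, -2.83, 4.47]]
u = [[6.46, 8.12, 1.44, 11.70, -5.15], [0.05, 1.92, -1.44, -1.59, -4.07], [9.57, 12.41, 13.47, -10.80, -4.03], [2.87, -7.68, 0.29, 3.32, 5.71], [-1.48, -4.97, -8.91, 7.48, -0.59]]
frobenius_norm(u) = 33.64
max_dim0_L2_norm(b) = 2.27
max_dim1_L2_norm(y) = 8.65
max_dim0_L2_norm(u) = 17.97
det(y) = -5533.53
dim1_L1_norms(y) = [18.85, 7.44, 16.95, 16.68, 13.41]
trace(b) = -5.24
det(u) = -13863.94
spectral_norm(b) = 3.45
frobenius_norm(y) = 16.52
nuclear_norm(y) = 33.27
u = y @ b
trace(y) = -2.72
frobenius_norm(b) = 4.20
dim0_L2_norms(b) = [1.89, 2.27, 1.81, 1.81, 1.55]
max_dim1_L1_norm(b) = 4.92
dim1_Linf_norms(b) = [1.17, 1.43, 1.61, 1.25, 0.93]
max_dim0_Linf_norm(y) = 4.82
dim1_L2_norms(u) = [16.53, 4.99, 23.66, 10.53, 12.75]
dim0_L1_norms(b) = [3.88, 4.14, 3.54, 3.44, 2.73]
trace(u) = 24.58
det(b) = 2.49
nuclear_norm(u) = 58.29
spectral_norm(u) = 27.21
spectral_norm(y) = 10.64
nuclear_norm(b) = 7.73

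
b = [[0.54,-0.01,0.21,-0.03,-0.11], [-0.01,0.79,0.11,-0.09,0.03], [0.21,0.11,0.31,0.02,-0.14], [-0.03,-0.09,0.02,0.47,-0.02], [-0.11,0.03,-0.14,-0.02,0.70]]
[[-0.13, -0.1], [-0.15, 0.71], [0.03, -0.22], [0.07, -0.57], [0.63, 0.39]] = b @ [[-0.40,0.21], [-0.36,0.91], [0.95,-0.96], [0.06,-0.97], [1.05,0.33]]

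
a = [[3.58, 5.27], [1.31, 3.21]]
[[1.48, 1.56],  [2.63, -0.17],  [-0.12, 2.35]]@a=[[7.34, 12.81], [9.19, 13.31], [2.65, 6.91]]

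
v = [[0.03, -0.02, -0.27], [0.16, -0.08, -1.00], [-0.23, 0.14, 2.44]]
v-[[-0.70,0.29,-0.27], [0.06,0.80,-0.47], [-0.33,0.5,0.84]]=[[0.73, -0.31, 0.0], [0.10, -0.88, -0.53], [0.1, -0.36, 1.60]]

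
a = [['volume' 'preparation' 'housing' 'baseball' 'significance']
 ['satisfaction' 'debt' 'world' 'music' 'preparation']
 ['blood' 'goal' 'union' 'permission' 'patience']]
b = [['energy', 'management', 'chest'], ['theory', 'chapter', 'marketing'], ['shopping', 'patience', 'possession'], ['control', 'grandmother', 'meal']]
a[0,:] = ['volume', 'preparation', 'housing', 'baseball', 'significance']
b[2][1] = 'patience'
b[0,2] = 'chest'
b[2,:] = ['shopping', 'patience', 'possession']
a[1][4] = 'preparation'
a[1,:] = ['satisfaction', 'debt', 'world', 'music', 'preparation']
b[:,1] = ['management', 'chapter', 'patience', 'grandmother']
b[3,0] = 'control'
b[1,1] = 'chapter'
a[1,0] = 'satisfaction'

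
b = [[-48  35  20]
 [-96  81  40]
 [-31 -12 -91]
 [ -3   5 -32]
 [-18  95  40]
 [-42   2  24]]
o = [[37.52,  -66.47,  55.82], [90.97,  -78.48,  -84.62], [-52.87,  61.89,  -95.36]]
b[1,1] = 81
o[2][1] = 61.89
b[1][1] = 81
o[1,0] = 90.97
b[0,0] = -48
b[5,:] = [-42, 2, 24]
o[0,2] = 55.82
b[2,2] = -91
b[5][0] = -42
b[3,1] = 5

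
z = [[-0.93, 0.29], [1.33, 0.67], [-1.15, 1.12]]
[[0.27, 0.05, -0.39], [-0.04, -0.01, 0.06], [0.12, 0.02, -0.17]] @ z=[[0.26, -0.33], [-0.05, 0.05], [0.11, -0.14]]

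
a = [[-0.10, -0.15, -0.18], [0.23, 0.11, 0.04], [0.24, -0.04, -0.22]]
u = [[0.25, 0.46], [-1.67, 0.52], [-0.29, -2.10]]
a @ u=[[0.28, 0.25], [-0.14, 0.08], [0.19, 0.55]]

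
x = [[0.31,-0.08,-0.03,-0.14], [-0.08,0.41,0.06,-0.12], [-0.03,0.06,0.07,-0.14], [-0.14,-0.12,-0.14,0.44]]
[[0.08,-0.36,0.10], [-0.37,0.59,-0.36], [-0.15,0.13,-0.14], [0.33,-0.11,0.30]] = x@[[0.34, -1.08, 0.38], [-0.61, 1.17, -0.62], [-0.33, -0.44, -0.26], [0.59, -0.41, 0.54]]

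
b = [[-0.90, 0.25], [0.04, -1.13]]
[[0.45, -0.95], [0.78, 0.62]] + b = [[-0.45,-0.7],[0.82,-0.51]]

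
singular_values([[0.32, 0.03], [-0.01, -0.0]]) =[0.32, 0.0]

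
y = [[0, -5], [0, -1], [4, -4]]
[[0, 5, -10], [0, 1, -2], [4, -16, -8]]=y @[[1, -5, 0], [0, -1, 2]]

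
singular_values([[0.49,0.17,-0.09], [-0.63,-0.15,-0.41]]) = [0.88, 0.31]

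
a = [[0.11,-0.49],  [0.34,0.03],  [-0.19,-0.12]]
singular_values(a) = [0.51, 0.4]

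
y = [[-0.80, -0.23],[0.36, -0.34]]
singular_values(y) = [0.88, 0.4]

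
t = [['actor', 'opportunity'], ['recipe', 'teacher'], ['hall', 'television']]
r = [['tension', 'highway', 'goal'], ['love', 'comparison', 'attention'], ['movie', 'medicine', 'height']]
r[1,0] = 'love'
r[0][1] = 'highway'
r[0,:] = ['tension', 'highway', 'goal']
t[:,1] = ['opportunity', 'teacher', 'television']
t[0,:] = ['actor', 'opportunity']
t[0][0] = 'actor'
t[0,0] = 'actor'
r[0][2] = 'goal'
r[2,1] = 'medicine'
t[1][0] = 'recipe'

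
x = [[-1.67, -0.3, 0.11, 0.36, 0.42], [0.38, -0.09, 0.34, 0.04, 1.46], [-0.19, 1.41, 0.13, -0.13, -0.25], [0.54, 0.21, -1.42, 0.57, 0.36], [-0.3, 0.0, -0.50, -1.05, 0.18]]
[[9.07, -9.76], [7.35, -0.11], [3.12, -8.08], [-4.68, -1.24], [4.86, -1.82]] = x @ [[-4.85, 6.12],  [2.15, -5.54],  [2.03, 1.37],  [-3.17, -1.06],  [6.04, -2.3]]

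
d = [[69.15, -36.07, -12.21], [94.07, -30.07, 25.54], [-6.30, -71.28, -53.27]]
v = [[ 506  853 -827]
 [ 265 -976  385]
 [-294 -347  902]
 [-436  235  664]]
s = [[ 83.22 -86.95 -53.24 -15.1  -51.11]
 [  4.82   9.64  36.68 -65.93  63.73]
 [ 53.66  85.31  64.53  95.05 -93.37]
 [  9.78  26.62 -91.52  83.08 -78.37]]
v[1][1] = -976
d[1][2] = 25.54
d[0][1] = -36.07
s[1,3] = -65.93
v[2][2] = 902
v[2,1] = -347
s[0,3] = -15.1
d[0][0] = 69.15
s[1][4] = 63.73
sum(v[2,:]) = 261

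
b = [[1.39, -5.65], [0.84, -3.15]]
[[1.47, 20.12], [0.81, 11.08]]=b @[[-0.16, -2.19], [-0.3, -4.1]]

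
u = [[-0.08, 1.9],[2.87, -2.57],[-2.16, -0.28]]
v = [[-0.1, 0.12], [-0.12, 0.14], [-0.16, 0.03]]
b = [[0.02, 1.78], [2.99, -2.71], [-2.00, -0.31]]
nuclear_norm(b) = 6.45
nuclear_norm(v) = 0.37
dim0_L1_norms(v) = [0.38, 0.29]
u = v + b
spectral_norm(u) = 4.32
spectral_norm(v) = 0.28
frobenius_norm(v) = 0.29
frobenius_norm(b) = 4.85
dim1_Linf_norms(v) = [0.12, 0.14, 0.16]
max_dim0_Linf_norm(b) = 2.99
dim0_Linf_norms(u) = [2.87, 2.57]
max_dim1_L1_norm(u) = 5.44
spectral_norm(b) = 4.39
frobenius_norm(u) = 4.82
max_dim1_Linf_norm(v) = 0.16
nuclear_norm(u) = 6.45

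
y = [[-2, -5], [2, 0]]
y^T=[[-2, 2], [-5, 0]]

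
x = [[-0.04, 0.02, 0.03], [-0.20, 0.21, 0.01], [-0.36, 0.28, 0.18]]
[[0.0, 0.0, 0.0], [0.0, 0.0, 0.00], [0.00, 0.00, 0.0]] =x @ [[0.00,  -0.01,  -0.00],  [-0.00,  -0.00,  -0.00],  [0.01,  0.00,  0.00]]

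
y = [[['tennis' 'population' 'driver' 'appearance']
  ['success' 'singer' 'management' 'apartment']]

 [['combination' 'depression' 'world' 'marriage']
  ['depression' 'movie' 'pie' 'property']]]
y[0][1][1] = 'singer'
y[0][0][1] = 'population'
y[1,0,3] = 'marriage'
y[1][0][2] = 'world'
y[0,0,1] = 'population'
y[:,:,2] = [['driver', 'management'], ['world', 'pie']]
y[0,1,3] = 'apartment'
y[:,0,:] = [['tennis', 'population', 'driver', 'appearance'], ['combination', 'depression', 'world', 'marriage']]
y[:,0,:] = [['tennis', 'population', 'driver', 'appearance'], ['combination', 'depression', 'world', 'marriage']]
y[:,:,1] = [['population', 'singer'], ['depression', 'movie']]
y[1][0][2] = 'world'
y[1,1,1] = 'movie'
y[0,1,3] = 'apartment'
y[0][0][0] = 'tennis'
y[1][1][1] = 'movie'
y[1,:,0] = ['combination', 'depression']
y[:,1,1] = ['singer', 'movie']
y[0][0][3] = 'appearance'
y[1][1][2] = 'pie'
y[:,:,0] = [['tennis', 'success'], ['combination', 'depression']]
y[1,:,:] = [['combination', 'depression', 'world', 'marriage'], ['depression', 'movie', 'pie', 'property']]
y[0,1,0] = 'success'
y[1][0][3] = 'marriage'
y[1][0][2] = 'world'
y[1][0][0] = 'combination'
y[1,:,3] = ['marriage', 'property']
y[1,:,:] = [['combination', 'depression', 'world', 'marriage'], ['depression', 'movie', 'pie', 'property']]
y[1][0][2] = 'world'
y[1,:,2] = ['world', 'pie']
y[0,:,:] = [['tennis', 'population', 'driver', 'appearance'], ['success', 'singer', 'management', 'apartment']]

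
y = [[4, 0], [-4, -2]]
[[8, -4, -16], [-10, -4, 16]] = y@[[2, -1, -4], [1, 4, 0]]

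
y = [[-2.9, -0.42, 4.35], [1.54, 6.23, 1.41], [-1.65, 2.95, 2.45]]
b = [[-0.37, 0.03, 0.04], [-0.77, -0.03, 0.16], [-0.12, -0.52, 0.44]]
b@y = [[1.05, 0.46, -1.47], [1.92, 0.61, -3.0], [-1.18, -1.89, -0.18]]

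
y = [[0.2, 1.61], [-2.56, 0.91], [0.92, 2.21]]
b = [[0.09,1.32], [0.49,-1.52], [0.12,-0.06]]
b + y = [[0.29, 2.93], [-2.07, -0.61], [1.04, 2.15]]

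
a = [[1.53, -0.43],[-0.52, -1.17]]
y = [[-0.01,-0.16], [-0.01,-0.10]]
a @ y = [[-0.01, -0.20],  [0.02, 0.2]]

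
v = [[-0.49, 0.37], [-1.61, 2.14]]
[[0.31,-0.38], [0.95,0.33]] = v @ [[-0.71, 2.07], [-0.09, 1.71]]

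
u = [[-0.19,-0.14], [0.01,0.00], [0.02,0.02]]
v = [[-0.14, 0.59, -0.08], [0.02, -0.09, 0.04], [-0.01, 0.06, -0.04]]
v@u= [[0.03, 0.02], [-0.00, -0.00], [0.00, 0.00]]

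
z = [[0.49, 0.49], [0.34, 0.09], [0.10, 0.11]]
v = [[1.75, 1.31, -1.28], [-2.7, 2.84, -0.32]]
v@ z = [[1.17, 0.83], [-0.39, -1.1]]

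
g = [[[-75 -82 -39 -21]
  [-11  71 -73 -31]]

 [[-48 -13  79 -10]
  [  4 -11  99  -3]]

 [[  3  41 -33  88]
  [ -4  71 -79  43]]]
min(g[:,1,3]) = -31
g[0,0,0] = -75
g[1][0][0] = -48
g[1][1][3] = -3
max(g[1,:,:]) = 99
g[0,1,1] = 71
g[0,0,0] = -75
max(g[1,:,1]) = -11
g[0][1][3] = -31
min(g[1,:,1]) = -13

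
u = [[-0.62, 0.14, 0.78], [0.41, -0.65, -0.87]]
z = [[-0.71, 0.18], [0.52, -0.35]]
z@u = [[0.51, -0.22, -0.71], [-0.47, 0.3, 0.71]]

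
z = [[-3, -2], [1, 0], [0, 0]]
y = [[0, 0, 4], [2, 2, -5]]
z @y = [[-4, -4, -2], [0, 0, 4], [0, 0, 0]]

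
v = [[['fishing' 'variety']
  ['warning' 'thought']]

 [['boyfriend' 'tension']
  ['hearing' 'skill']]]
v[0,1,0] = 'warning'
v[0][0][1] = 'variety'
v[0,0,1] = 'variety'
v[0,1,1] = 'thought'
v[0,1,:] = ['warning', 'thought']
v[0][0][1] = 'variety'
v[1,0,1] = 'tension'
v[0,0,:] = ['fishing', 'variety']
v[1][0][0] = 'boyfriend'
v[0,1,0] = 'warning'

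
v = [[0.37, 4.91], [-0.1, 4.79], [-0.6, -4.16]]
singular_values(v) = [8.04, 0.53]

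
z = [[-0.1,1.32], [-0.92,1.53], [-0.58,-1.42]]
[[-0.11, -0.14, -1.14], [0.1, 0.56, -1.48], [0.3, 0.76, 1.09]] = z @ [[-0.27, -0.89, 0.20], [-0.1, -0.17, -0.85]]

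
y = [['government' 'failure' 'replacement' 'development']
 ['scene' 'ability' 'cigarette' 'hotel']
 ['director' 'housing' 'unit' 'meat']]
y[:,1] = ['failure', 'ability', 'housing']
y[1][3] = 'hotel'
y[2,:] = ['director', 'housing', 'unit', 'meat']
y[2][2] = 'unit'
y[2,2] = 'unit'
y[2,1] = 'housing'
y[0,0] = 'government'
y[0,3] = 'development'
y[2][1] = 'housing'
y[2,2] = 'unit'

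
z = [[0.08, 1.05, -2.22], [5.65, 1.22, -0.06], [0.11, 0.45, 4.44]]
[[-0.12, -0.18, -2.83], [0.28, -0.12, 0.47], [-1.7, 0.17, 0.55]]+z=[[-0.04,  0.87,  -5.05], [5.93,  1.10,  0.41], [-1.59,  0.62,  4.99]]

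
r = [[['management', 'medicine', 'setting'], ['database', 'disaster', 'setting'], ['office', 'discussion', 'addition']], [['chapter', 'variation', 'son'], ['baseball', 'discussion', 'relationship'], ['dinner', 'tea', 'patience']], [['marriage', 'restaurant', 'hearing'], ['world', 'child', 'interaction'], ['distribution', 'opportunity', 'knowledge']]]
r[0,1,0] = 'database'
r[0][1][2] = 'setting'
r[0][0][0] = 'management'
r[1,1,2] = 'relationship'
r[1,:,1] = ['variation', 'discussion', 'tea']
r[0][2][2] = 'addition'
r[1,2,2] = 'patience'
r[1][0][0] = 'chapter'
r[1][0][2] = 'son'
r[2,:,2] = ['hearing', 'interaction', 'knowledge']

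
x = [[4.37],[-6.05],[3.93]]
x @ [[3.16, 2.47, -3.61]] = [[13.81, 10.79, -15.78], [-19.12, -14.94, 21.84], [12.42, 9.71, -14.19]]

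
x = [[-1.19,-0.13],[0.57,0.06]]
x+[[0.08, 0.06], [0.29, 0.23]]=[[-1.11,-0.07], [0.86,0.29]]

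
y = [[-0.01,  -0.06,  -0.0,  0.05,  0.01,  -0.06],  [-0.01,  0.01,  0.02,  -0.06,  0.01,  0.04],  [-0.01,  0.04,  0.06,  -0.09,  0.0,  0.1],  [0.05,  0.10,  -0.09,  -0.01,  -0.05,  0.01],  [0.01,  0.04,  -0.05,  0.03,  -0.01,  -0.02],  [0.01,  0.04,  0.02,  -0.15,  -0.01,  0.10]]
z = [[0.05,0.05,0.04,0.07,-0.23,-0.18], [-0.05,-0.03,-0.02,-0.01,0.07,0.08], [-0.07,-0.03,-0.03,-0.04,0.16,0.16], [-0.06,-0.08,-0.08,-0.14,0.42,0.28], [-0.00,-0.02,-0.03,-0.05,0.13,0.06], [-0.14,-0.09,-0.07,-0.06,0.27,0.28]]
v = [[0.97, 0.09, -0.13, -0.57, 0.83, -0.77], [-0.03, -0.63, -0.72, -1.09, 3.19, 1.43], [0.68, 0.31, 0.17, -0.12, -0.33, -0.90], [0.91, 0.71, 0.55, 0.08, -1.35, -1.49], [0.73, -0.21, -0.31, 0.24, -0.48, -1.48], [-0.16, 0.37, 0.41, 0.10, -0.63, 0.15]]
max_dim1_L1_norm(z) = 1.06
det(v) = -0.00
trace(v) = 0.26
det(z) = -0.00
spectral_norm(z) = 0.81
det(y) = -0.00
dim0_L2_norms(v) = [1.67, 1.09, 1.06, 1.27, 3.66, 2.81]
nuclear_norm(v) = 8.04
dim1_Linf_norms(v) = [0.97, 3.19, 0.9, 1.49, 1.48, 0.63]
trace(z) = 0.26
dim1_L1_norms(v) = [3.36, 7.09, 2.51, 5.09, 3.45, 1.82]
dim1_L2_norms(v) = [1.6, 3.78, 1.23, 2.38, 1.78, 0.87]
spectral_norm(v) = 4.59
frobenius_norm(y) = 0.32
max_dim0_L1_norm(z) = 1.28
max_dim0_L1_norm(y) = 0.39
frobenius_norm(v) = 5.29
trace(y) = 0.14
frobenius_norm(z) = 0.82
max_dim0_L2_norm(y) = 0.19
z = y @ v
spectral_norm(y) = 0.27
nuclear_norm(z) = 0.98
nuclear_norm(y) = 0.51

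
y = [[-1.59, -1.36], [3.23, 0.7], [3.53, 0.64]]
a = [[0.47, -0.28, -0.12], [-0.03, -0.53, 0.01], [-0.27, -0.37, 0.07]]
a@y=[[-2.08, -0.91], [-1.63, -0.32], [-0.52, 0.15]]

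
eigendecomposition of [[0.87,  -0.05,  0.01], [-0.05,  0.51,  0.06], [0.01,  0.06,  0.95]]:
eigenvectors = [[-0.13, -0.99, 0.04], [-0.98, 0.14, 0.13], [0.13, 0.02, 0.99]]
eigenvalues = [0.5, 0.88, 0.96]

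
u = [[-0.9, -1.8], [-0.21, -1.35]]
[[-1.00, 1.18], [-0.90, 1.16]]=u@[[-0.33, 0.59], [0.72, -0.95]]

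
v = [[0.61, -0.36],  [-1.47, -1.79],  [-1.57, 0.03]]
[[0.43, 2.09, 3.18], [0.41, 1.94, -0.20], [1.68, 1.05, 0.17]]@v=[[-7.8, -3.8], [-2.29, -3.63], [-0.79, -2.48]]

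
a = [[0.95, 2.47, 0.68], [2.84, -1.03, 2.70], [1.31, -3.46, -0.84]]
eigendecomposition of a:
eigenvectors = [[(0.82+0j), 0.36-0.13j, 0.36+0.13j],[(0.52+0j), -0.04+0.48j, (-0.04-0.48j)],[-0.23+0.00j, (-0.79+0j), (-0.79-0j)]]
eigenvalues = [(2.32+0j), (-1.62+2.32j), (-1.62-2.32j)]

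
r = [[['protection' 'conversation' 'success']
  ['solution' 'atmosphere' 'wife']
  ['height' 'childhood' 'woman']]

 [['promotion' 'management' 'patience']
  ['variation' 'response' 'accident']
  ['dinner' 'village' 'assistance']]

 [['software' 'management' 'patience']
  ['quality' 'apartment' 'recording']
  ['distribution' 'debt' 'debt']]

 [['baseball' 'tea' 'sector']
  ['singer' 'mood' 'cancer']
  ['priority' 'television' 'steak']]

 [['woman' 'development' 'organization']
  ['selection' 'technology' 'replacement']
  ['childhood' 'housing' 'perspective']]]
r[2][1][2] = 'recording'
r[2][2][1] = 'debt'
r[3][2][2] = 'steak'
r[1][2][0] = 'dinner'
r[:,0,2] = ['success', 'patience', 'patience', 'sector', 'organization']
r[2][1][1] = 'apartment'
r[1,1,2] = 'accident'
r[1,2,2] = 'assistance'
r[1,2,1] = 'village'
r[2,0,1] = 'management'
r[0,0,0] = 'protection'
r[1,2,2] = 'assistance'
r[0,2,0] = 'height'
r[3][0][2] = 'sector'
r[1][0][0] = 'promotion'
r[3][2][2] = 'steak'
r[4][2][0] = 'childhood'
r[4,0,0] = 'woman'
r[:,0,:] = [['protection', 'conversation', 'success'], ['promotion', 'management', 'patience'], ['software', 'management', 'patience'], ['baseball', 'tea', 'sector'], ['woman', 'development', 'organization']]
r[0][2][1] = 'childhood'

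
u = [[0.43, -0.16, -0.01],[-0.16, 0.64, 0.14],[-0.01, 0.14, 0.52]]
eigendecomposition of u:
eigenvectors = [[-0.38, 0.77, 0.52], [0.82, 0.54, -0.21], [0.44, -0.34, 0.83]]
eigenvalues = [0.79, 0.32, 0.48]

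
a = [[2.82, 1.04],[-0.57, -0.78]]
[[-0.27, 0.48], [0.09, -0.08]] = a@[[-0.07, 0.18], [-0.07, -0.03]]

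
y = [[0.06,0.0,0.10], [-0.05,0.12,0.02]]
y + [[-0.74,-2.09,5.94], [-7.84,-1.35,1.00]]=[[-0.68,-2.09,6.04], [-7.89,-1.23,1.02]]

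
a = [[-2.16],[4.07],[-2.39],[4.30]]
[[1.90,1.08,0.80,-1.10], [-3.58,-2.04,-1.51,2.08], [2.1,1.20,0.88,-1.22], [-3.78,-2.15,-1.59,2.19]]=a@[[-0.88,-0.50,-0.37,0.51]]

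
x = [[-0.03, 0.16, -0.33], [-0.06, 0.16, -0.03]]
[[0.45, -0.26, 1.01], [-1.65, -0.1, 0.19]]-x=[[0.48, -0.42, 1.34], [-1.59, -0.26, 0.22]]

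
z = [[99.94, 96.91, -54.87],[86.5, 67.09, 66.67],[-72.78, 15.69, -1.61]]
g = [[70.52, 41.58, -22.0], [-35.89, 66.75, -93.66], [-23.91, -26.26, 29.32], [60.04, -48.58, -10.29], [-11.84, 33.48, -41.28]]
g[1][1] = 66.75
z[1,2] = 66.67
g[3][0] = 60.04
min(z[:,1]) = 15.69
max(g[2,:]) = 29.32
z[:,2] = [-54.87, 66.67, -1.61]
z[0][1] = 96.91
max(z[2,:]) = 15.69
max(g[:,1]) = 66.75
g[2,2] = 29.32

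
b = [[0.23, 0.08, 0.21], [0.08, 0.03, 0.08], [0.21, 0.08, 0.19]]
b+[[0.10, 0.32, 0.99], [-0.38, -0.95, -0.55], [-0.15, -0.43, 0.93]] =[[0.33, 0.40, 1.20], [-0.30, -0.92, -0.47], [0.06, -0.35, 1.12]]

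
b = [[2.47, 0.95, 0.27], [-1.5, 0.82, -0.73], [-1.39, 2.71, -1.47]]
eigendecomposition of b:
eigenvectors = [[(-0.39-0.13j),-0.39+0.13j,-0.24+0.00j], [(0.48+0.05j),0.48-0.05j,0.36+0.00j], [(0.77+0j),0.77-0.00j,0.90+0.00j]]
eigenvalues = [(0.92+0.39j), (0.92-0.39j), (-0.01+0j)]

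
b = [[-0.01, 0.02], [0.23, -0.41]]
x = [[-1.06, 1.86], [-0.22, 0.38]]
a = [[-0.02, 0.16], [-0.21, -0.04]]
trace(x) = -0.68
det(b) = -0.00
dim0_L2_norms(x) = [1.08, 1.9]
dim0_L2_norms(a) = [0.21, 0.16]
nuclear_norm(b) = 0.47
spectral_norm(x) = 2.19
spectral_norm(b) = 0.47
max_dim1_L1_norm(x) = 2.92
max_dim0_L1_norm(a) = 0.23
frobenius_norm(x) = 2.19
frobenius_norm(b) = 0.47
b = a @ x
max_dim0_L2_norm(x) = 1.9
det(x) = 0.01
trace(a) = -0.06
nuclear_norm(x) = 2.19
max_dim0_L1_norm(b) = 0.43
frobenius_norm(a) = 0.27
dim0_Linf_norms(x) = [1.06, 1.86]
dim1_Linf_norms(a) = [0.16, 0.21]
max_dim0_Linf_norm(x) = 1.86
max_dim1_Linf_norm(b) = 0.41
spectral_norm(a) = 0.21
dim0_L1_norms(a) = [0.23, 0.2]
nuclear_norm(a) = 0.37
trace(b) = -0.42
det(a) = 0.03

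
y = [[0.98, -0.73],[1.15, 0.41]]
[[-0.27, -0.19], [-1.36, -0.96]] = y @ [[-0.89,-0.63], [-0.83,-0.58]]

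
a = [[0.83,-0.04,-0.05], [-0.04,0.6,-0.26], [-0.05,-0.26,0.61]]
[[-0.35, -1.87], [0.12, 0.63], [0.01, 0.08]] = a @[[-0.41, -2.18],[0.21, 1.09],[0.08, 0.42]]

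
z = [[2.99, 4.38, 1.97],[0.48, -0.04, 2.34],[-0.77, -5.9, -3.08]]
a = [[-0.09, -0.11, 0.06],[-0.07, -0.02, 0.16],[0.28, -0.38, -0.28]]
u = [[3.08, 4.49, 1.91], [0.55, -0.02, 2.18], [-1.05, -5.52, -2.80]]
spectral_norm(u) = 8.43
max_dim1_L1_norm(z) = 9.75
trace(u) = 0.26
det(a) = -0.01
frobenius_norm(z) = 9.09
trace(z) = -0.13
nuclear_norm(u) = 12.09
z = a + u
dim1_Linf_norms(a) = [0.11, 0.16, 0.38]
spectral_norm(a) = 0.56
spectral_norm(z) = 8.63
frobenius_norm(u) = 8.82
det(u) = 28.03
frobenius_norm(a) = 0.60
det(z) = 34.59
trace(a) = -0.39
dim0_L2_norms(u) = [3.3, 7.12, 4.03]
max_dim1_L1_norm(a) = 0.94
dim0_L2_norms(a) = [0.3, 0.4, 0.33]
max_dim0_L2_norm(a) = 0.4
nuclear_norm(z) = 12.64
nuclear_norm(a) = 0.82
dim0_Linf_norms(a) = [0.28, 0.38, 0.28]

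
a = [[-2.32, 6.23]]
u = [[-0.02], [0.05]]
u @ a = [[0.05, -0.12], [-0.12, 0.31]]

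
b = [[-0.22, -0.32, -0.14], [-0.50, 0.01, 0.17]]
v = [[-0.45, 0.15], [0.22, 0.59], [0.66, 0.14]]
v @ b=[[0.02, 0.15, 0.09], [-0.34, -0.06, 0.07], [-0.22, -0.21, -0.07]]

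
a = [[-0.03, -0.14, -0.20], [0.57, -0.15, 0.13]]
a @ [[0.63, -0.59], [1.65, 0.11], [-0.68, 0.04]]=[[-0.11, -0.01], [0.02, -0.35]]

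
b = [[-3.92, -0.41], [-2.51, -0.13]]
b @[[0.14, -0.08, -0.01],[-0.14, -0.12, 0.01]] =[[-0.49, 0.36, 0.04], [-0.33, 0.22, 0.02]]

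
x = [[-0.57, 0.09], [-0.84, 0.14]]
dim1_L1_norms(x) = [0.66, 0.98]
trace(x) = -0.43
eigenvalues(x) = [-0.44, 0.01]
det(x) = -0.00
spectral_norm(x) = 1.03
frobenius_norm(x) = 1.03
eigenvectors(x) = [[-0.57,-0.15],[-0.82,-0.99]]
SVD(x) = [[-0.56,  -0.83], [-0.83,  0.56]] @ diag([1.0286803827820974, 0.004082900841018259]) @ [[0.99, -0.16], [0.16, 0.99]]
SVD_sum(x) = [[-0.57,0.09],[-0.84,0.14]] + [[-0.0,-0.0], [0.00,0.0]]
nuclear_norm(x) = 1.03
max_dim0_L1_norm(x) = 1.41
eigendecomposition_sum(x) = [[-0.57, 0.09], [-0.82, 0.13]] + [[-0.00, 0.0],  [-0.02, 0.01]]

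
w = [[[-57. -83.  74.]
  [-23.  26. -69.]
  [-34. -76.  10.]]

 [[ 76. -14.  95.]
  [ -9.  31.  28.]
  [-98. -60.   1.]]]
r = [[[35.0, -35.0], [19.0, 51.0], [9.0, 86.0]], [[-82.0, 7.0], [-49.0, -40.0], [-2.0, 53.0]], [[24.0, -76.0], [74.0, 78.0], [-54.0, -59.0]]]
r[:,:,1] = [[-35.0, 51.0, 86.0], [7.0, -40.0, 53.0], [-76.0, 78.0, -59.0]]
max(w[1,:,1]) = 31.0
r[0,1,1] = 51.0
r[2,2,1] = -59.0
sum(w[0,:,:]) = -232.0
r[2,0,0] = 24.0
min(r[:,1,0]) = -49.0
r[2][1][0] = 74.0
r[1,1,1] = -40.0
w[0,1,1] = 26.0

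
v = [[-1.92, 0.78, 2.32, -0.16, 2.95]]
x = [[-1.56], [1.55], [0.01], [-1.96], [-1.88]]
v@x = [[-1.0]]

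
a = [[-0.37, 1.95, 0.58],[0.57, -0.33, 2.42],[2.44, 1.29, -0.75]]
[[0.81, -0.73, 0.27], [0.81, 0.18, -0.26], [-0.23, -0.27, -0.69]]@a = [[-0.06, 2.17, -1.50], [-0.83, 1.18, 1.1], [-1.75, -1.25, -0.27]]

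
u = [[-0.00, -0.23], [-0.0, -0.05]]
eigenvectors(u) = [[1.0, 0.98],  [0.00, 0.21]]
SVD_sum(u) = [[0.00, -0.23], [0.0, -0.05]] + [[-0.0, -0.0], [0.00, -0.0]]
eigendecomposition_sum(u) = [[-0.00, 0.00],[-0.0, -0.0]] + [[-0.00, -0.23], [-0.0, -0.05]]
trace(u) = -0.05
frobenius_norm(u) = 0.24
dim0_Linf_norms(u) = [0.0, 0.23]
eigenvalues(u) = [-0.0, -0.05]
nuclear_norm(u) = 0.24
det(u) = 0.00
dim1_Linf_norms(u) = [0.23, 0.05]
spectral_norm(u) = 0.24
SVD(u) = [[0.98, -0.21], [0.21, 0.98]] @ diag([0.23537204591879637, -0.0]) @ [[-0.0, -1.0], [-1.0, 0.00]]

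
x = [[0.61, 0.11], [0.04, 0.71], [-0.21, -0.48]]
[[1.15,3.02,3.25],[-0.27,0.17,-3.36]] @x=[[0.14, 0.71],[0.55, 1.7]]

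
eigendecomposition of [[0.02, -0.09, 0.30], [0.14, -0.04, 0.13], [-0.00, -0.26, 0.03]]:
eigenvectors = [[(-0.77+0j), (-0.68+0j), (-0.68-0j)], [0.36+0.00j, -0.40+0.32j, -0.40-0.32j], [(0.53+0j), (-0.25-0.46j), -0.25+0.46j]]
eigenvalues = [(-0.15+0j), (0.08+0.25j), (0.08-0.25j)]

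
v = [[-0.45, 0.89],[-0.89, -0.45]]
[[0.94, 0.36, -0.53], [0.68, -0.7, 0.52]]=v@[[-1.03, 0.46, -0.22], [0.53, 0.64, -0.71]]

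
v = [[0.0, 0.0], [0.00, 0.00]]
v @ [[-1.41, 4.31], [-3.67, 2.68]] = [[0.00,0.00], [0.00,0.00]]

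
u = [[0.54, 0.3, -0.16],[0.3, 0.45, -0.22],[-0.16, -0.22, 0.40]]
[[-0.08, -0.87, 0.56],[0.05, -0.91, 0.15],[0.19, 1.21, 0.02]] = u @ [[-0.31,  -0.69,  1.37], [0.67,  -0.29,  -0.40], [0.72,  2.59,  0.39]]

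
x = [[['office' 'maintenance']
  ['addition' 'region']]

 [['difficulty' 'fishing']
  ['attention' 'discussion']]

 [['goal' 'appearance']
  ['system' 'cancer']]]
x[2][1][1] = 'cancer'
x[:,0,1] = ['maintenance', 'fishing', 'appearance']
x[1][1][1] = 'discussion'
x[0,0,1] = 'maintenance'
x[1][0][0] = 'difficulty'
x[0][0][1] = 'maintenance'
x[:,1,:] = [['addition', 'region'], ['attention', 'discussion'], ['system', 'cancer']]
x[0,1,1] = 'region'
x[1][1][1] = 'discussion'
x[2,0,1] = 'appearance'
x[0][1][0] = 'addition'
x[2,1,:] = ['system', 'cancer']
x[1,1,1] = 'discussion'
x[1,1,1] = 'discussion'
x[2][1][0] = 'system'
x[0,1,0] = 'addition'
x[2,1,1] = 'cancer'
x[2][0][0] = 'goal'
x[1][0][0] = 'difficulty'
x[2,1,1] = 'cancer'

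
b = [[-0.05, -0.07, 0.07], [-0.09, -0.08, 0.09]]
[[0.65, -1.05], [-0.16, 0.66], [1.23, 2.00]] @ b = [[0.06, 0.04, -0.05], [-0.05, -0.04, 0.05], [-0.24, -0.25, 0.27]]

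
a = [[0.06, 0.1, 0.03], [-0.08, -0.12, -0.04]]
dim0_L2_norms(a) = [0.1, 0.16, 0.05]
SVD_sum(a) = [[0.06, 0.1, 0.03], [-0.08, -0.12, -0.04]] + [[-0.0, 0.00, -0.00], [-0.0, 0.0, -0.0]]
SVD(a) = [[-0.63, 0.78], [0.78, 0.63]] @ diag([0.19203725427692012, 0.0046575712320388474]) @ [[-0.52, -0.81, -0.26], [-0.73, 0.58, -0.36]]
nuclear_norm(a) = 0.20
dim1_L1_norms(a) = [0.19, 0.24]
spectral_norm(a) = 0.19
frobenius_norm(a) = 0.19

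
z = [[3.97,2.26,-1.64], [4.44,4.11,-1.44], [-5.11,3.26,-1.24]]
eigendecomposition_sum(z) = [[4.44, 1.95, -1.18], [6.33, 2.78, -1.69], [-0.24, -0.11, 0.06]] + [[-0.66, 0.45, -0.42], [-0.16, 0.11, -0.1], [-2.73, 1.85, -1.73]] + [[0.19,-0.13,-0.04], [-1.73,1.23,0.35], [-2.14,1.52,0.43]]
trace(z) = 6.84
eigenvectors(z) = [[0.57,0.23,-0.07], [0.82,0.06,0.63], [-0.03,0.97,0.78]]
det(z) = -30.70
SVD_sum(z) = [[4.35, 1.68, -0.85], [5.31, 2.05, -1.04], [-3.04, -1.17, 0.59]] + [[-0.36,0.78,-0.31], [-0.89,1.91,-0.76], [-2.06,4.46,-1.77]] + [[-0.02,-0.20,-0.48], [0.01,0.15,0.36], [-0.00,-0.03,-0.07]]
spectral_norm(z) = 8.18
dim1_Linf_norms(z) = [3.97, 4.44, 5.11]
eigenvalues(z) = [7.28, -2.29, 1.85]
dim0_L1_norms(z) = [13.52, 9.63, 4.32]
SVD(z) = [[-0.58, -0.16, 0.80], [-0.71, -0.39, -0.59], [0.41, -0.91, 0.11]] @ diag([8.181748415910791, 5.757501873132655, 0.6518167224114836]) @ [[-0.92,-0.35,0.18],[0.40,-0.85,0.34],[-0.03,-0.38,-0.92]]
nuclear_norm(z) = 14.59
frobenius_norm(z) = 10.03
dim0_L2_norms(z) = [7.85, 5.71, 2.51]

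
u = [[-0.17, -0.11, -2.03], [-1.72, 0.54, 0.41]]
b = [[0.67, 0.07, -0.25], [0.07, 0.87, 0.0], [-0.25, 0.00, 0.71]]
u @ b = [[0.39, -0.11, -1.40],[-1.22, 0.35, 0.72]]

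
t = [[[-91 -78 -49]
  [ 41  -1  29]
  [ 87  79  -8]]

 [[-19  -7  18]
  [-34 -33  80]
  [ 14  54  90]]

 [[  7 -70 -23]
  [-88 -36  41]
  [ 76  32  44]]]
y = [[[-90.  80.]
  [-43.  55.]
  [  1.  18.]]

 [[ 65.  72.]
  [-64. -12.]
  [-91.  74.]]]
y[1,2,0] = -91.0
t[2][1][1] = -36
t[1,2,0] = 14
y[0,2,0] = 1.0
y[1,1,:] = [-64.0, -12.0]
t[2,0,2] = -23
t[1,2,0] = 14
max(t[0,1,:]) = 41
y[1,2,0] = -91.0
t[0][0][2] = -49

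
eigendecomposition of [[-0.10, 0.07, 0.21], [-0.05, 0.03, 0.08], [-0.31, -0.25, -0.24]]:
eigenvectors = [[(-0.17-0.54j),(-0.17+0.54j),0.32+0.00j],[(-0.05-0.22j),(-0.05+0.22j),-0.84+0.00j],[0.79+0.00j,0.79-0.00j,(0.44+0j)]]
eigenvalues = [(-0.16+0.28j), (-0.16-0.28j), (0.01+0j)]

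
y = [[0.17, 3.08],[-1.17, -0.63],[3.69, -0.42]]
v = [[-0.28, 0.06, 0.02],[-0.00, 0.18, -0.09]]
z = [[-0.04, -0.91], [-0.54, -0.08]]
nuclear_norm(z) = 1.45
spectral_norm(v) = 0.29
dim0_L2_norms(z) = [0.54, 0.91]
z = v @ y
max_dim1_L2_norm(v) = 0.29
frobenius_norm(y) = 5.01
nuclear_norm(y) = 7.05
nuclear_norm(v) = 0.49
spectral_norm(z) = 0.92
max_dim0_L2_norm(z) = 0.91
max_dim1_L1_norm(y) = 4.11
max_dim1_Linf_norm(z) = 0.91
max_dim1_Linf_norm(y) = 3.69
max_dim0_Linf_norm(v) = 0.28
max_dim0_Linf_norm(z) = 0.91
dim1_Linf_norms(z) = [0.91, 0.54]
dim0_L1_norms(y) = [5.03, 4.13]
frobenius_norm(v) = 0.35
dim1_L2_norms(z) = [0.91, 0.55]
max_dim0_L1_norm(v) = 0.28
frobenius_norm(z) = 1.06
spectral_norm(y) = 3.88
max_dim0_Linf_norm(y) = 3.69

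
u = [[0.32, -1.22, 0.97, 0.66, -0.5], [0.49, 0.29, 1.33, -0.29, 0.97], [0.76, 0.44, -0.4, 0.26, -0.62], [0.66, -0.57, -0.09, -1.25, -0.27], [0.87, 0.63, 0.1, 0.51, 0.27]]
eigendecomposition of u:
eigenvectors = [[(-0.63+0j),-0.63-0.00j,(0.29-0.36j),0.29+0.36j,0.28+0.00j], [0.14+0.53j,0.14-0.53j,(-0.03-0.37j),(-0.03+0.37j),(-0.5+0j)], [-0.19+0.12j,-0.19-0.12j,(-0.13+0.46j),(-0.13-0.46j),-0.49+0.00j], [-0.23-0.06j,(-0.23+0.06j),(-0.59+0j),(-0.59-0j),0.23+0.00j], [-0.05+0.44j,(-0.05-0.44j),0.01+0.26j,0.01-0.26j,0.61+0.00j]]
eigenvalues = [(1.11+1.25j), (1.11-1.25j), (-1.62+0.24j), (-1.62-0.24j), (0.27+0j)]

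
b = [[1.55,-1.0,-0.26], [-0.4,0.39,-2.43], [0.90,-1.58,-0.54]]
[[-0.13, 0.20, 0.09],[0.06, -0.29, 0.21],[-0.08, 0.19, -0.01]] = b @ [[-0.08, 0.07, 0.11], [0.01, -0.11, 0.10], [-0.01, 0.09, -0.09]]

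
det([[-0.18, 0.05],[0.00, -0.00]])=0.000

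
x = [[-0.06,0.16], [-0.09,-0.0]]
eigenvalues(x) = [(-0.03+0.12j), (-0.03-0.12j)]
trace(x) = -0.06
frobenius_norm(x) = 0.19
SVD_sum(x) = [[-0.08,0.15], [-0.02,0.04]] + [[0.02, 0.01], [-0.07, -0.04]]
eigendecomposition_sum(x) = [[(-0.03+0.05j), (0.08+0.02j)], [-0.04-0.01j, 0.00+0.06j]] + [[-0.03-0.05j,(0.08-0.02j)], [(-0.04+0.01j),-0.06j]]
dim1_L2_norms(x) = [0.17, 0.09]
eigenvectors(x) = [[(0.8+0j), 0.80-0.00j], [0.15+0.58j, (0.15-0.58j)]]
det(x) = 0.01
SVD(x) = [[-0.97,-0.23], [-0.23,0.97]] @ diag([0.17464732360828886, 0.08245187903535996]) @ [[0.45, -0.89],[-0.89, -0.45]]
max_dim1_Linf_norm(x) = 0.16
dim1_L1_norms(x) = [0.22, 0.09]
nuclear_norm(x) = 0.26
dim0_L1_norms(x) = [0.15, 0.16]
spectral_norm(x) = 0.17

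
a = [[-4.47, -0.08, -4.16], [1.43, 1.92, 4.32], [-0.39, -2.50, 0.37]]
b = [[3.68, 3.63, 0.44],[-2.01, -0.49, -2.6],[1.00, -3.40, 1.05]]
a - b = [[-8.15, -3.71, -4.60], [3.44, 2.41, 6.92], [-1.39, 0.9, -0.68]]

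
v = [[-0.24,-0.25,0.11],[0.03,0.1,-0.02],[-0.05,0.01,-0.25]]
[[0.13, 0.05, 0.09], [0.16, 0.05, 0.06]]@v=[[-0.03, -0.03, -0.01], [-0.04, -0.03, 0.0]]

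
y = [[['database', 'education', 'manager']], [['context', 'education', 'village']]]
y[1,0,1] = 'education'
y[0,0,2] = 'manager'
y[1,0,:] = ['context', 'education', 'village']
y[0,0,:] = ['database', 'education', 'manager']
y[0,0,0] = 'database'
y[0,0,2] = 'manager'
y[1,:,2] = ['village']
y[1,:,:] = [['context', 'education', 'village']]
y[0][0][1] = 'education'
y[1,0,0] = 'context'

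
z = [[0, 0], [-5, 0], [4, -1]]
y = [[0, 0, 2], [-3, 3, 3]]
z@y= [[0, 0, 0], [0, 0, -10], [3, -3, 5]]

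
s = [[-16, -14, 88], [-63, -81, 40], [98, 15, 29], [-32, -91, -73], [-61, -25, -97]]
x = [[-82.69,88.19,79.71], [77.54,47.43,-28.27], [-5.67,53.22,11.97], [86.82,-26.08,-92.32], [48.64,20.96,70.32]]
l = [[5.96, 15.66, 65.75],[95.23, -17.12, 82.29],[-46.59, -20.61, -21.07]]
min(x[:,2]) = -92.32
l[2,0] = -46.59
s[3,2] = -73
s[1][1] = -81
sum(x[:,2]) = 41.41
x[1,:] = [77.54, 47.43, -28.27]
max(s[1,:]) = 40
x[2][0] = -5.67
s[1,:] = [-63, -81, 40]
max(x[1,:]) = 77.54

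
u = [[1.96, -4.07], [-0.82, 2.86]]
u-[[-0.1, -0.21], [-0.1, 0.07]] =[[2.06, -3.86], [-0.72, 2.79]]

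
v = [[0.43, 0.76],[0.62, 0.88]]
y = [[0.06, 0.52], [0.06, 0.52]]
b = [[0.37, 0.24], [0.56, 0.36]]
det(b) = -0.00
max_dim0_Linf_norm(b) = 0.56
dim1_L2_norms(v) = [0.87, 1.08]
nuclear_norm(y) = 0.74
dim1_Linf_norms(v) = [0.76, 0.88]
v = y + b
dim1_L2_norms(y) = [0.52, 0.52]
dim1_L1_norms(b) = [0.61, 0.92]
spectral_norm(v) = 1.38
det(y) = 0.00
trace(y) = 0.58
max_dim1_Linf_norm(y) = 0.52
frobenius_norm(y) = 0.74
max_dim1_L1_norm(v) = 1.5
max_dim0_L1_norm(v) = 1.64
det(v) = -0.09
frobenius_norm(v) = 1.39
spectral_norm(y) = 0.74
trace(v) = 1.31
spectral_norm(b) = 0.80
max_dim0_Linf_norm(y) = 0.52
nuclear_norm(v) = 1.45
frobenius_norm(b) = 0.80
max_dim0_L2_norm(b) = 0.67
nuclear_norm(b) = 0.80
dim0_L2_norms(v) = [0.75, 1.16]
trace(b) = 0.73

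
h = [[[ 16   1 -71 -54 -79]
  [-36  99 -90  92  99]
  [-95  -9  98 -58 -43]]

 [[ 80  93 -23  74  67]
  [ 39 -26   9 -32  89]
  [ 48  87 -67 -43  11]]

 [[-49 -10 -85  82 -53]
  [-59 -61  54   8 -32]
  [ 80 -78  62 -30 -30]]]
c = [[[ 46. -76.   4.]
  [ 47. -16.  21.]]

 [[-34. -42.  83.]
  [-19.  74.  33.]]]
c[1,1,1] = 74.0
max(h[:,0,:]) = 93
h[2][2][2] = 62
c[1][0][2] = 83.0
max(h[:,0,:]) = 93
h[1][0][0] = 80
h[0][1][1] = 99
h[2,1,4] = -32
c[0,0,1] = -76.0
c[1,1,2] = 33.0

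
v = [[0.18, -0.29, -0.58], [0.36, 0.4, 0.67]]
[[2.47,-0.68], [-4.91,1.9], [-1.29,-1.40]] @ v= [[0.2, -0.99, -1.89], [-0.20, 2.18, 4.12], [-0.74, -0.19, -0.19]]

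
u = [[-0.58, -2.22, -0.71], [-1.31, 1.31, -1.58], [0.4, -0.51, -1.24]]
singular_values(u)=[2.65, 2.38, 1.0]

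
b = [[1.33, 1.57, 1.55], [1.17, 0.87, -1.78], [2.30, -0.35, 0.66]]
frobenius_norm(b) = 4.22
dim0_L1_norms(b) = [4.8, 2.79, 3.99]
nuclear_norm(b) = 7.04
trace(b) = 2.86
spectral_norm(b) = 3.16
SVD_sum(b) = [[1.95, 0.76, 0.86], [0.54, 0.21, 0.24], [1.82, 0.71, 0.80]] + [[-0.28,  -0.09,  0.71], [0.79,  0.25,  -2.01], [0.07,  0.02,  -0.17]] + [[-0.34, 0.90, -0.02], [-0.16, 0.41, -0.01], [0.41, -1.08, 0.03]]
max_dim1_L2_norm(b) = 2.58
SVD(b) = [[-0.72, 0.33, -0.61], [-0.2, -0.94, -0.28], [-0.67, -0.08, 0.74]] @ diag([3.1597855002982733, 2.310521069318615, 1.5671145396363202]) @ [[-0.86,-0.34,-0.38],[-0.36,-0.11,0.92],[0.35,-0.93,0.02]]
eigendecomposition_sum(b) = [[-0.68+0.00j, 0.47-0.00j, (0.73-0j)], [0.73-0.00j, -0.50+0.00j, -0.78+0.00j], [(0.7-0j), -0.49+0.00j, -0.75+0.00j]] + [[(1.01-1.37j),0.55-1.62j,0.41+0.35j], [(0.22+1.57j),0.69+1.44j,(-0.5+0.03j)], [0.80-2.29j,(0.07-2.44j),(0.71+0.3j)]] + [[1.01+1.37j, (0.55+1.62j), (0.41-0.35j)],[(0.22-1.57j), 0.69-1.44j, (-0.5-0.03j)],[0.80+2.29j, (0.07+2.44j), (0.71-0.3j)]]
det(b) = -11.44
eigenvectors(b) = [[0.56+0.00j, -0.48-0.15j, -0.48+0.15j],  [(-0.6+0j), (0.42-0.22j), 0.42+0.22j],  [-0.58+0.00j, -0.72+0.00j, -0.72-0.00j]]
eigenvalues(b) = [(-1.94+0j), (2.4+0.37j), (2.4-0.37j)]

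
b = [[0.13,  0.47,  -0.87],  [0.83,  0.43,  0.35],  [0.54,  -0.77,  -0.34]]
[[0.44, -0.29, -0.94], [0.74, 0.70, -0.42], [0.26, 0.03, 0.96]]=b @[[0.81, 0.56, 0.05], [0.32, 0.14, -1.36], [-0.21, 0.49, 0.35]]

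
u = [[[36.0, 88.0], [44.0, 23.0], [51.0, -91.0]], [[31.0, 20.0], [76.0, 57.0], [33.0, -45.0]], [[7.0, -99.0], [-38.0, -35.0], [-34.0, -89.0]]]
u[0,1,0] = 44.0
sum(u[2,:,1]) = -223.0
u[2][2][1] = -89.0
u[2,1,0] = -38.0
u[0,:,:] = [[36.0, 88.0], [44.0, 23.0], [51.0, -91.0]]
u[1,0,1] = 20.0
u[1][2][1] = -45.0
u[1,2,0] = 33.0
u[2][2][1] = -89.0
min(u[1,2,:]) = -45.0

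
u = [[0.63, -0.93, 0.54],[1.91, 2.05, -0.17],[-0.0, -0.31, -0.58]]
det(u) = -2.13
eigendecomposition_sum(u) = [[0.32+0.98j, (-0.47+0.58j), 0.19+0.10j], [(0.95-1.08j), (1.03+0.16j), (-0.01-0.31j)], [-0.04+0.19j, (-0.13+0.05j), 0.02+0.03j]] + [[0.32-0.98j, (-0.47-0.58j), (0.19-0.1j)], [0.95+1.08j, (1.03-0.16j), (-0.01+0.31j)], [(-0.04-0.19j), (-0.13-0.05j), 0.02-0.03j]] + [[(-0.02+0j), (0.01+0j), (0.16+0j)], [0.02-0.00j, (-0.01-0j), -0.15-0.00j], [(0.07-0j), -0.05-0.00j, -0.63-0.00j]]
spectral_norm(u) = 2.83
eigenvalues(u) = [(1.38+1.17j), (1.38-1.17j), (-0.65+0j)]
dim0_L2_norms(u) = [2.01, 2.27, 0.81]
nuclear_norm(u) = 4.66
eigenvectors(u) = [[(-0.29+0.5j), -0.29-0.50j, (-0.23+0j)], [(0.81+0j), 0.81-0.00j, (0.23+0j)], [-0.09+0.06j, -0.09-0.06j, 0.95+0.00j]]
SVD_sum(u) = [[-0.22, -0.26, 0.02], [1.80, 2.14, -0.19], [-0.13, -0.15, 0.01]] + [[0.84, -0.65, 0.56],[0.10, -0.08, 0.07],[-0.07, 0.06, -0.05]] + [[0.01, -0.02, -0.04],[0.02, -0.02, -0.04],[0.2, -0.21, -0.55]]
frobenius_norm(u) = 3.14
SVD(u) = [[0.12, 0.99, 0.08],[-0.99, 0.12, 0.08],[0.07, -0.08, 0.99]] @ diag([2.8310597037961744, 1.2094124462836722, 0.6227539548775716]) @ [[-0.64, -0.76, 0.07], [0.70, -0.54, 0.47], [0.32, -0.35, -0.88]]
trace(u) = 2.10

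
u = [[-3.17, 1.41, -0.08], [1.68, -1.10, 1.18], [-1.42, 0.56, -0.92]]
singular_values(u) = [4.39, 1.15, 0.25]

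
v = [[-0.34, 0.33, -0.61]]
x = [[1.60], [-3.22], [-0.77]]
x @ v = [[-0.54, 0.53, -0.98],[1.09, -1.06, 1.96],[0.26, -0.25, 0.47]]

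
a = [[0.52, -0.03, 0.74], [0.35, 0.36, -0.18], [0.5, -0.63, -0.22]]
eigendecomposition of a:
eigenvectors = [[(0.48+0j), (0.76+0j), 0.76-0.00j], [(-0.29+0j), (0.4-0.41j), (0.4+0.41j)], [(-0.83+0j), 0.20+0.23j, (0.2-0.23j)]]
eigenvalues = [(-0.73+0j), (0.7+0.24j), (0.7-0.24j)]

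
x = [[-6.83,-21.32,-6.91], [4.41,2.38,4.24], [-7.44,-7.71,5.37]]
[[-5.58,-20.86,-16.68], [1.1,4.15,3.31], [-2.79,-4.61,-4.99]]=x @ [[0.14, 0.09, 0.17],[0.22, 0.81, 0.65],[-0.01, 0.43, 0.24]]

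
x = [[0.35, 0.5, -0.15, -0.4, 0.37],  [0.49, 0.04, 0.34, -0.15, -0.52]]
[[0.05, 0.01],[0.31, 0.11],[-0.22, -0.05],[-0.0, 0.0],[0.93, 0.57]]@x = [[0.02, 0.03, -0.00, -0.02, 0.01], [0.16, 0.16, -0.01, -0.14, 0.06], [-0.10, -0.11, 0.02, 0.1, -0.06], [0.0, 0.00, 0.0, 0.0, 0.0], [0.6, 0.49, 0.05, -0.46, 0.05]]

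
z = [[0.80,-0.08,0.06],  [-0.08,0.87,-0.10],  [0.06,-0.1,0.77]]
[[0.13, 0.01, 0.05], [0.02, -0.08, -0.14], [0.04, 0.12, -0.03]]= z @[[0.16, -0.00, 0.05], [0.04, -0.08, -0.16], [0.04, 0.14, -0.06]]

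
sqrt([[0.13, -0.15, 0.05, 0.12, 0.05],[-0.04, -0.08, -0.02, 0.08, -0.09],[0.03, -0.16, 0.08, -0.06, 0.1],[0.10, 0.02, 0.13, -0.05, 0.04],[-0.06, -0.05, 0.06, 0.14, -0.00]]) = [[(0.37+0.05j), -0.17+0.12j, 0.06+0.04j, 0.14-0.11j, 0.07+0.04j],[(-0.04+0.09j), (0.18+0.23j), (0.02+0.07j), 0.08-0.20j, (-0.14+0.08j)],[(0.07+0.01j), (-0.26+0.02j), 0.33+0.01j, (-0.17-0.02j), 0.11+0.01j],[(0.11-0.06j), 0.05-0.15j, (0.2-0.05j), (0.18+0.13j), -0.02-0.05j],[(-0.1+0.07j), (0.06+0.17j), (0.08+0.05j), 0.24-0.15j, 0.19+0.06j]]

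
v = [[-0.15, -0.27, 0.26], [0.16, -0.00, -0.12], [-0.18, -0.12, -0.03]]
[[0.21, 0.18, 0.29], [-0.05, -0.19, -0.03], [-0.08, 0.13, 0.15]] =v @[[0.36, -0.91, -0.19], [-0.08, 0.18, -0.98], [0.93, 0.37, -0.01]]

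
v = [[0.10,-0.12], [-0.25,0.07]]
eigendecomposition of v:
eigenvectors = [[0.6,0.54], [-0.80,0.84]]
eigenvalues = [0.26, -0.09]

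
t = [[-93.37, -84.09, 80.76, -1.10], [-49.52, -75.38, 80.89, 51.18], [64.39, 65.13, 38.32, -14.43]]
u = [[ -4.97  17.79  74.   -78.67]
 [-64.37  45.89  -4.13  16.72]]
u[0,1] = 17.79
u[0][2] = 74.0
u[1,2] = -4.13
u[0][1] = 17.79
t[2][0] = 64.39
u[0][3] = -78.67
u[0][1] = 17.79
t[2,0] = 64.39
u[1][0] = -64.37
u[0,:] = [-4.97, 17.79, 74.0, -78.67]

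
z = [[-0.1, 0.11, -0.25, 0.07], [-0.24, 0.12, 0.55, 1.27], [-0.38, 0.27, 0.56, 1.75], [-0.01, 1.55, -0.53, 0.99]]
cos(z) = [[0.96, -0.04, 0.05, 0.09],  [0.08, 0.22, 0.11, -0.85],  [0.09, -1.07, 1.17, -1.08],  [0.06, -0.55, -0.03, 0.28]]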